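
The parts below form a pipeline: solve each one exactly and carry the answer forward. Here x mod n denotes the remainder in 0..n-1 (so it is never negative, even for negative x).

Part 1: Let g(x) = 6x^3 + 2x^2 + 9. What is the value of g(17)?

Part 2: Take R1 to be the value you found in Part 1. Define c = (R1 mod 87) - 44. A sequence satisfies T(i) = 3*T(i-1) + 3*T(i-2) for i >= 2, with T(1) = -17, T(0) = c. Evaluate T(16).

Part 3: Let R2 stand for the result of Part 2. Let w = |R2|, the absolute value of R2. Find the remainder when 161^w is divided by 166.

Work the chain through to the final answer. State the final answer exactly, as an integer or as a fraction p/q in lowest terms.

93

Part 1: 6*(17)^3 + 2*(17)^2 + 9 = (29478) + (578) + (9) = 30065; answer 30065
Part 2: R1 = 30065; c = 6; T(2) = 3*(-17) + 3*(6) = -33; iterating: T(2)=-33, T(3)=-150, T(4)=-549, T(5)=-2097, T(6)=-7938, T(7)=-30105, T(8)=-114129, T(9)=-432702, T(10)=-1640493, T(11)=-6219585, T(12)=-23580234, T(13)=-89399457, T(14)=-338939073, T(15)=-1285015590, T(16)=-4871863989; answer -4871863989
Part 3: R2 = -4871863989; w = 4871863989; squarings mod 166: 161^1=161, 161^2=25, 161^4=127, 161^8=27, 161^16=65, 161^32=75, 161^64=147, 161^128=29, 161^256=11, 161^512=121, 161^1024=33, 161^2048=93, 161^4096=17, 161^8192=123, 161^16384=23, 161^32768=31, 161^65536=131, 161^131072=63, 161^262144=151, 161^524288=59, 161^1048576=161, 161^2097152=25, 161^4194304=127, 161^8388608=27, 161^16777216=65, 161^33554432=75, 161^67108864=147, 161^134217728=29, 161^268435456=11, 161^536870912=121, 161^1073741824=33, 161^2147483648=93, 161^4294967296=17; 161^4871863989 = 161^1 * 161^4 * 161^16 * 161^32 * 161^128 * 161^512 * 161^1024 * 161^2048 * 161^4096 * 161^8192 * 161^32768 * 161^131072 * 161^2097152 * 161^4194304 * 161^33554432 * 161^536870912 * 161^4294967296 = 93 (mod 166); answer 93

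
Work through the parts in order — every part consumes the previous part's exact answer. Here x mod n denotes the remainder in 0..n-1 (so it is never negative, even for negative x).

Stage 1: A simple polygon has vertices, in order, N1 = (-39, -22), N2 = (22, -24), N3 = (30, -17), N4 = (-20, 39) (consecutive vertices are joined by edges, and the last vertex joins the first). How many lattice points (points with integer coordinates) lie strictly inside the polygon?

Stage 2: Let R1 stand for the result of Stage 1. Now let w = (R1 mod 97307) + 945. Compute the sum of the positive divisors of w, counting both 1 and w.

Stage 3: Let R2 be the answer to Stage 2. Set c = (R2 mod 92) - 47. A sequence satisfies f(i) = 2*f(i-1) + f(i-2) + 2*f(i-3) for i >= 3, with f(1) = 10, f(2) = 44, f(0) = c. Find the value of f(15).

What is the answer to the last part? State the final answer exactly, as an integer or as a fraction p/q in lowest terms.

Stage 1: cross terms: (-39*-24 - 22*-22)=1420, (22*-17 - 30*-24)=346, (30*39 - -20*-17)=830, (-20*-22 - -39*39)=1961; twice the area = |4557| = 4557; area = 4557/2; boundary points = 1 + 1 + 2 + 1 = 5; strictly interior points = area - boundary/2 + 1 = 2277; answer 2277
Stage 2: R1 = 2277; w = 3222; 3222 = 2 * 3^2 * 179; sigma = (1 + 2) * (1 + 3 + 9) * (1 + 179) = 3 * 13 * 180 = 7020; answer 7020
Stage 3: R2 = 7020; c = -19; f(3) = 2*(44) + 1*(10) + 2*(-19) = 60; iterating: f(3)=60, f(4)=184, f(5)=516, f(6)=1336, f(7)=3556, f(8)=9480, f(9)=25188, f(10)=66968, f(11)=178084, f(12)=473512, f(13)=1259044, f(14)=3347768, f(15)=8901604; answer 8901604

8901604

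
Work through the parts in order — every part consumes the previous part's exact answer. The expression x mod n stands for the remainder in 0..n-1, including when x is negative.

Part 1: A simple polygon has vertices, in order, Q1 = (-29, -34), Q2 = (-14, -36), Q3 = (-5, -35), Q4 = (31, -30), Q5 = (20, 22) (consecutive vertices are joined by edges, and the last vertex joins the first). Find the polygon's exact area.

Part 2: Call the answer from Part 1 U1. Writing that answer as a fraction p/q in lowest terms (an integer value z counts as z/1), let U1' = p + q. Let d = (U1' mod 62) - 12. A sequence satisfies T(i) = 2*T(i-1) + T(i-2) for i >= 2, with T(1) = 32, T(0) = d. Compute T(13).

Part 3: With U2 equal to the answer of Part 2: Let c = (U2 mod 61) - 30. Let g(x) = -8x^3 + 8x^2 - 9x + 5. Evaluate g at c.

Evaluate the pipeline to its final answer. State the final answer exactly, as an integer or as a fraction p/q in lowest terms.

28940

Part 1: cross terms: (-29*-36 - -14*-34)=568, (-14*-35 - -5*-36)=310, (-5*-30 - 31*-35)=1235, (31*22 - 20*-30)=1282, (20*-34 - -29*22)=-42; twice the area = |3353| = 3353; area = 3353/2; answer 3353/2
Part 2: U1 = 3353/2; threaded value p + q = 3355; d = -5; T(2) = 2*(32) + 1*(-5) = 59; iterating: T(2)=59, T(3)=150, T(4)=359, T(5)=868, T(6)=2095, T(7)=5058, T(8)=12211, T(9)=29480, T(10)=71171, T(11)=171822, T(12)=414815, T(13)=1001452; answer 1001452
Part 3: U2 = 1001452; c = -15; -8*(-15)^3 + 8*(-15)^2 - 9*(-15)^1 + 5 = (27000) + (1800) + (135) + (5) = 28940; answer 28940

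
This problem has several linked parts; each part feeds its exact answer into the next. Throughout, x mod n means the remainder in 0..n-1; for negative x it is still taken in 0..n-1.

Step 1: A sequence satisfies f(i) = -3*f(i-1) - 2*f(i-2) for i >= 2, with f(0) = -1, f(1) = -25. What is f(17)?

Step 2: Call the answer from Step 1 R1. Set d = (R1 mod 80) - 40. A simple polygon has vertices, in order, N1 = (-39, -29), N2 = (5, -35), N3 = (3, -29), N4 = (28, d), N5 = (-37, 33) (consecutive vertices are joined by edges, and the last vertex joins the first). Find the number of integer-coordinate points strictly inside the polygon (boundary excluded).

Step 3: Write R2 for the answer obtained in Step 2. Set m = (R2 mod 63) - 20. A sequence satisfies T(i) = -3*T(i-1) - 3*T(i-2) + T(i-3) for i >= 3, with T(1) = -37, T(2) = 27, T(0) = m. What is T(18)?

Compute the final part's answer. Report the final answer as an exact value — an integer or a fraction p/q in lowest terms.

-1329413

Step 1: f(2) = -3*(-25) - 2*(-1) = 77; iterating: f(2)=77, f(3)=-181, f(4)=389, f(5)=-805, f(6)=1637, f(7)=-3301, f(8)=6629, f(9)=-13285, f(10)=26597, f(11)=-53221, f(12)=106469, f(13)=-212965, f(14)=425957, f(15)=-851941, f(16)=1703909, f(17)=-3407845; answer -3407845
Step 2: R1 = -3407845; d = 35; cross terms: (-39*-35 - 5*-29)=1510, (5*-29 - 3*-35)=-40, (3*35 - 28*-29)=917, (28*33 - -37*35)=2219, (-37*-29 - -39*33)=2360; twice the area = |6966| = 6966; area = 3483; boundary points = 2 + 2 + 1 + 1 + 2 = 8; strictly interior points = area - boundary/2 + 1 = 3480; answer 3480
Step 3: R2 = 3480; m = -5; T(3) = -3*(27) - 3*(-37) + 1*(-5) = 25; iterating: T(3)=25, T(4)=-193, T(5)=531, T(6)=-989, T(7)=1181, T(8)=-45, T(9)=-4397, T(10)=14507, T(11)=-30375, T(12)=43207, T(13)=-23989, T(14)=-88029, T(15)=379261, T(16)=-897685, T(17)=1467243, T(18)=-1329413; answer -1329413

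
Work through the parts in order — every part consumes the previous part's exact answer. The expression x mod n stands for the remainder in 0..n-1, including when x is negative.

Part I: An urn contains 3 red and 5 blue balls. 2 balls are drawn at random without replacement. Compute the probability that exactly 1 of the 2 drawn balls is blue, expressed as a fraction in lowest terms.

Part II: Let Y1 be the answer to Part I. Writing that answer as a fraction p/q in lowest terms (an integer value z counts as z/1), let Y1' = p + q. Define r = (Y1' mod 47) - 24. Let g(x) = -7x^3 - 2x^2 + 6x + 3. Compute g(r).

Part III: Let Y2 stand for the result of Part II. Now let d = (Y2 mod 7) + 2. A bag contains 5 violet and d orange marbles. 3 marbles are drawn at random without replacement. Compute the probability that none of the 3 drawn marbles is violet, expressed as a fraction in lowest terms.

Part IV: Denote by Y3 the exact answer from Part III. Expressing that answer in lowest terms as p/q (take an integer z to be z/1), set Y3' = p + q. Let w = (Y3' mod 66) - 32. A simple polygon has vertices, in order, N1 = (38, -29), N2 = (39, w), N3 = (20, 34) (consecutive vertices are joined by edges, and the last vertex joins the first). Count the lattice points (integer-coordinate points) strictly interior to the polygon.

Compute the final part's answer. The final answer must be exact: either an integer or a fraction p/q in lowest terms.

Part I: total draws C(8,2) = 28; favorable C(5,1)*C(3,1) = 15; P = 15/28; answer 15/28
Part II: Y1 = 15/28; threaded value p + q = 43; r = 19; -7*(19)^3 - 2*(19)^2 + 6*(19)^1 + 3 = (-48013) + (-722) + (114) + (3) = -48618; answer -48618
Part III: Y2 = -48618; d = 6; total draws C(11,3) = 165; favorable C(6,3) = 20; P = 4/33; answer 4/33
Part IV: Y3 = 4/33; threaded value p + q = 37; w = 5; cross terms: (38*5 - 39*-29)=1321, (39*34 - 20*5)=1226, (20*-29 - 38*34)=-1872; twice the area = |675| = 675; area = 675/2; boundary points = 1 + 1 + 9 = 11; strictly interior points = area - boundary/2 + 1 = 333; answer 333

333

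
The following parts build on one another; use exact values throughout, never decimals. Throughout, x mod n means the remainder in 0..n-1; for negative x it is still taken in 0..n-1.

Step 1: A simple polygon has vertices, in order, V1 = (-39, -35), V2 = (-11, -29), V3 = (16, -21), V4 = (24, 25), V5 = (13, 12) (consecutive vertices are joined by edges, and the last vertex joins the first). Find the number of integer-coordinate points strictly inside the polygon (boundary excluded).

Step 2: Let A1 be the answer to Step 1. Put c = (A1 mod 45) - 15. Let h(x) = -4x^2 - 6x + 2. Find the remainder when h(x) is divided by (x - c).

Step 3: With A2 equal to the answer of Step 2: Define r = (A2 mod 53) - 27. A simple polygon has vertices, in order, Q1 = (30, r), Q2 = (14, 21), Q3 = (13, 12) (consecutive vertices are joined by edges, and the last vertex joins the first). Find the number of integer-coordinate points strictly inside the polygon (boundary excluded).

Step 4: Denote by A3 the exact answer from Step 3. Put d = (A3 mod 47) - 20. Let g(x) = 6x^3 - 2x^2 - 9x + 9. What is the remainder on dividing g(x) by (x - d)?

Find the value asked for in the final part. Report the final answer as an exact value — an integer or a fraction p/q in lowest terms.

15955

Step 1: cross terms: (-39*-29 - -11*-35)=746, (-11*-21 - 16*-29)=695, (16*25 - 24*-21)=904, (24*12 - 13*25)=-37, (13*-35 - -39*12)=13; twice the area = |2321| = 2321; area = 2321/2; boundary points = 2 + 1 + 2 + 1 + 1 = 7; strictly interior points = area - boundary/2 + 1 = 1158; answer 1158
Step 2: A1 = 1158; c = 18; remainder = value at the root: -4*(18)^2 - 6*(18)^1 + 2 = (-1296) + (-108) + (2) = -1402; answer -1402
Step 3: A2 = -1402; r = 2; cross terms: (30*21 - 14*2)=602, (14*12 - 13*21)=-105, (13*2 - 30*12)=-334; twice the area = |163| = 163; area = 163/2; boundary points = 1 + 1 + 1 = 3; strictly interior points = area - boundary/2 + 1 = 81; answer 81
Step 4: A3 = 81; d = 14; remainder = value at the root: 6*(14)^3 - 2*(14)^2 - 9*(14)^1 + 9 = (16464) + (-392) + (-126) + (9) = 15955; answer 15955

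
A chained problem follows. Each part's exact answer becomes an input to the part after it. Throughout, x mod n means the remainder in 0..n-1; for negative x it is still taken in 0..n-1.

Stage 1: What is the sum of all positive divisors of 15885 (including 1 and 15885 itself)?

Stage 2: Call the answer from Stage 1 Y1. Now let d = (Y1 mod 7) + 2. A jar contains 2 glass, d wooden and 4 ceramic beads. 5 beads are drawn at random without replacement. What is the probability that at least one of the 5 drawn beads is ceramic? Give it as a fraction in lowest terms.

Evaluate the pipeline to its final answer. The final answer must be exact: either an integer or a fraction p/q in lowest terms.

92/99

Stage 1: 15885 = 3^2 * 5 * 353; sigma = (1 + 3 + 9) * (1 + 5) * (1 + 353) = 13 * 6 * 354 = 27612; answer 27612
Stage 2: Y1 = 27612; d = 6; total draws C(12,5) = 792; complement C(8,5) = 56; favorable 792 - 56 = 736; P = 92/99; answer 92/99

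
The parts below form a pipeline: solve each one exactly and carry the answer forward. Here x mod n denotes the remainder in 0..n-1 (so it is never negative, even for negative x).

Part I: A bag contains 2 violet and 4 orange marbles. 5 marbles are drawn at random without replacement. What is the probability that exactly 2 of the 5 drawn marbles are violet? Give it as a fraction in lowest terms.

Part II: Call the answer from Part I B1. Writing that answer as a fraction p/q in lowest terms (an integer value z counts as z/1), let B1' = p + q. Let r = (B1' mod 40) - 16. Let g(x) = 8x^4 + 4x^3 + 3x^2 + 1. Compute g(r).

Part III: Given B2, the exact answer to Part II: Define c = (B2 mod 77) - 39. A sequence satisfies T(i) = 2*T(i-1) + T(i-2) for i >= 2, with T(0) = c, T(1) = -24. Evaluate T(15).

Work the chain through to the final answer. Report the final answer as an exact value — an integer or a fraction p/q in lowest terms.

Part I: total draws C(6,5) = 6; favorable C(2,2)*C(4,3) = 4; P = 2/3; answer 2/3
Part II: B1 = 2/3; threaded value p + q = 5; r = -11; 8*(-11)^4 + 4*(-11)^3 + 3*(-11)^2 + 1 = (117128) + (-5324) + (363) + (1) = 112168; answer 112168
Part III: B2 = 112168; c = 17; T(2) = 2*(-24) + 1*(17) = -31; iterating: T(2)=-31, T(3)=-86, T(4)=-203, T(5)=-492, T(6)=-1187, T(7)=-2866, T(8)=-6919, T(9)=-16704, T(10)=-40327, T(11)=-97358, T(12)=-235043, T(13)=-567444, T(14)=-1369931, T(15)=-3307306; answer -3307306

-3307306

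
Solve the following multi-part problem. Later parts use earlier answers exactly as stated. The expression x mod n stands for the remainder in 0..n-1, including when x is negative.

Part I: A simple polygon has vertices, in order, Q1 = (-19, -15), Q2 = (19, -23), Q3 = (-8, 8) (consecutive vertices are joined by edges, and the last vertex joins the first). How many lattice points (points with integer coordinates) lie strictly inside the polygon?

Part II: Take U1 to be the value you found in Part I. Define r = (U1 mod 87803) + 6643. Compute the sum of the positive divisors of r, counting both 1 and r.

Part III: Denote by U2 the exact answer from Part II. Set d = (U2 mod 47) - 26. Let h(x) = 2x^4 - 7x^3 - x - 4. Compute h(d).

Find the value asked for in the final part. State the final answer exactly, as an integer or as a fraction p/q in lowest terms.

57606

Part I: cross terms: (-19*-23 - 19*-15)=722, (19*8 - -8*-23)=-32, (-8*-15 - -19*8)=272; twice the area = |962| = 962; area = 481; boundary points = 2 + 1 + 1 = 4; strictly interior points = area - boundary/2 + 1 = 480; answer 480
Part II: U1 = 480; r = 7123; 7123 = 17 * 419; sigma = (1 + 17) * (1 + 419) = 18 * 420 = 7560; answer 7560
Part III: U2 = 7560; d = 14; 2*(14)^4 - 7*(14)^3 - 1*(14)^1 - 4 = (76832) + (-19208) + (-14) + (-4) = 57606; answer 57606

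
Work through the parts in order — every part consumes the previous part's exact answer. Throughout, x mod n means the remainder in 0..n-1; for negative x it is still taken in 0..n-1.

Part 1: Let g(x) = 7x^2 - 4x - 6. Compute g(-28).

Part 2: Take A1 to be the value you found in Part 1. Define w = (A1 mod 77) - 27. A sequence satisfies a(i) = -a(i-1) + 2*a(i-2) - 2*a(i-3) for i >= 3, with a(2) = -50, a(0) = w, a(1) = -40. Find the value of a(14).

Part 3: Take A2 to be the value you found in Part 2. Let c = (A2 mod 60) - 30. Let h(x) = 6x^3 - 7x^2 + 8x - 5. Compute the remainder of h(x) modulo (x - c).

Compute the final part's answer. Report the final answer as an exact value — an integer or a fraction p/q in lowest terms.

-6785

Part 1: 7*(-28)^2 - 4*(-28)^1 - 6 = (5488) + (112) + (-6) = 5594; answer 5594
Part 2: A1 = 5594; w = 23; a(3) = -1*(-50) + 2*(-40) - 2*(23) = -76; iterating: a(3)=-76, a(4)=56, a(5)=-108, a(6)=372, a(7)=-700, a(8)=1660, a(9)=-3804, a(10)=8524, a(11)=-19452, a(12)=44108, a(13)=-100060, a(14)=227180; answer 227180
Part 3: A2 = 227180; c = -10; remainder = value at the root: 6*(-10)^3 - 7*(-10)^2 + 8*(-10)^1 - 5 = (-6000) + (-700) + (-80) + (-5) = -6785; answer -6785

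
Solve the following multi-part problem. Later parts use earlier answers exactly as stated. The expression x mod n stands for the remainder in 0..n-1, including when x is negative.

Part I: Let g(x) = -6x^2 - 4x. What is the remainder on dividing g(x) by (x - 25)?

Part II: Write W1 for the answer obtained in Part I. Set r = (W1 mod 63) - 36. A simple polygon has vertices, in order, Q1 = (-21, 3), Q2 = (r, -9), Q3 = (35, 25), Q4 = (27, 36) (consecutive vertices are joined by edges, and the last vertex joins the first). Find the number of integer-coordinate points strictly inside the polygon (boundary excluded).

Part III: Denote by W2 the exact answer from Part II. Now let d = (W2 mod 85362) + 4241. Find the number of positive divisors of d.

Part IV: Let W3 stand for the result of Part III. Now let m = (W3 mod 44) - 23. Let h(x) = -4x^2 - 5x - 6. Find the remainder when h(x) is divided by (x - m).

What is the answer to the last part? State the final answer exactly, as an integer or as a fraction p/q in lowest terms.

Part I: remainder = value at the root: -6*(25)^2 - 4*(25)^1 = (-3750) + (-100) = -3850; answer -3850
Part II: W1 = -3850; r = 20; cross terms: (-21*-9 - 20*3)=129, (20*25 - 35*-9)=815, (35*36 - 27*25)=585, (27*3 - -21*36)=837; twice the area = |2366| = 2366; area = 1183; boundary points = 1 + 1 + 1 + 3 = 6; strictly interior points = area - boundary/2 + 1 = 1181; answer 1181
Part III: W2 = 1181; d = 5422; 5422 = 2 * 2711; number of divisors = (1+1) * (1+1) = 4; answer 4
Part IV: W3 = 4; m = -19; remainder = value at the root: -4*(-19)^2 - 5*(-19)^1 - 6 = (-1444) + (95) + (-6) = -1355; answer -1355

-1355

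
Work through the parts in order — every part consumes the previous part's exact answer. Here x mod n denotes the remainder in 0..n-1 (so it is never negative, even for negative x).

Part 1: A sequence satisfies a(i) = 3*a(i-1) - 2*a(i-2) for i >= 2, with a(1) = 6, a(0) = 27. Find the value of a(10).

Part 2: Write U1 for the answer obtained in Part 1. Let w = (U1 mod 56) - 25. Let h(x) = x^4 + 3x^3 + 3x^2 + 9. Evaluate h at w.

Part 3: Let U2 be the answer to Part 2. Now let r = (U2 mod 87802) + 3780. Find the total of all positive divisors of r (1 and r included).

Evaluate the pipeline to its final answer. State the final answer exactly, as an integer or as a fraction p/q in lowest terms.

Part 1: a(2) = 3*(6) - 2*(27) = -36; iterating: a(2)=-36, a(3)=-120, a(4)=-288, a(5)=-624, a(6)=-1296, a(7)=-2640, a(8)=-5328, a(9)=-10704, a(10)=-21456; answer -21456
Part 2: U1 = -21456; w = 23; 1*(23)^4 + 3*(23)^3 + 3*(23)^2 + 9 = (279841) + (36501) + (1587) + (9) = 317938; answer 317938
Part 3: U2 = 317938; r = 58312; 58312 = 2^3 * 37 * 197; sigma = (1 + 2 + 4 + 8) * (1 + 37) * (1 + 197) = 15 * 38 * 198 = 112860; answer 112860

112860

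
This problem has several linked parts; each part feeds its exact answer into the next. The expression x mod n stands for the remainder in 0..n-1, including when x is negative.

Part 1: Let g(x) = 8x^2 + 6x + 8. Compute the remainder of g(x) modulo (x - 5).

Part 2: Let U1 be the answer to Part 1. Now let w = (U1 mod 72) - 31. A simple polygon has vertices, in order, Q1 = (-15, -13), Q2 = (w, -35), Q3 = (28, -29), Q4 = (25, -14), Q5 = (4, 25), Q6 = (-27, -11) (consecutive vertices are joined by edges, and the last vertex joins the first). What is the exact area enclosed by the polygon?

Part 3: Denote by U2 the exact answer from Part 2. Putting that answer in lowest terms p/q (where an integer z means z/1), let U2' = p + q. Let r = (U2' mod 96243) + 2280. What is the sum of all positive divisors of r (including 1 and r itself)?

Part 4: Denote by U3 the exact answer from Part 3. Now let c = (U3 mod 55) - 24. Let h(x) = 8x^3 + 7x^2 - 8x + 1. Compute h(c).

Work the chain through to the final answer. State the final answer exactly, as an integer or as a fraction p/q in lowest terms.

-37144

Part 1: remainder = value at the root: 8*(5)^2 + 6*(5)^1 + 8 = (200) + (30) + (8) = 238; answer 238
Part 2: U1 = 238; w = -9; cross terms: (-15*-35 - -9*-13)=408, (-9*-29 - 28*-35)=1241, (28*-14 - 25*-29)=333, (25*25 - 4*-14)=681, (4*-11 - -27*25)=631, (-27*-13 - -15*-11)=186; twice the area = |3480| = 3480; area = 1740; answer 1740
Part 3: U2 = 1740; threaded value p + q = 1741; r = 4021; 4021 is prime, so its only divisors are 1 and 4021; sigma = 1 + 4021 = 4022; answer 4022
Part 4: U3 = 4022; c = -17; 8*(-17)^3 + 7*(-17)^2 - 8*(-17)^1 + 1 = (-39304) + (2023) + (136) + (1) = -37144; answer -37144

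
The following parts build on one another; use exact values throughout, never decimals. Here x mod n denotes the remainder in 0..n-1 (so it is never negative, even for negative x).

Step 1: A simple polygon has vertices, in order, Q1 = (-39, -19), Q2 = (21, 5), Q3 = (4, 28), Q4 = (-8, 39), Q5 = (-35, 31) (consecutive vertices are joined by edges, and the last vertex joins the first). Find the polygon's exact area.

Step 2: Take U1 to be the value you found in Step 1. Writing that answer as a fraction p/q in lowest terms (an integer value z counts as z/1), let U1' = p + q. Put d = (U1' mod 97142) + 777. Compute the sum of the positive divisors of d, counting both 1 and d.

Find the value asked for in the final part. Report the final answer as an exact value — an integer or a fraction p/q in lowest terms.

7776

Step 1: cross terms: (-39*5 - 21*-19)=204, (21*28 - 4*5)=568, (4*39 - -8*28)=380, (-8*31 - -35*39)=1117, (-35*-19 - -39*31)=1874; twice the area = |4143| = 4143; area = 4143/2; answer 4143/2
Step 2: U1 = 4143/2; threaded value p + q = 4145; d = 4922; 4922 = 2 * 23 * 107; sigma = (1 + 2) * (1 + 23) * (1 + 107) = 3 * 24 * 108 = 7776; answer 7776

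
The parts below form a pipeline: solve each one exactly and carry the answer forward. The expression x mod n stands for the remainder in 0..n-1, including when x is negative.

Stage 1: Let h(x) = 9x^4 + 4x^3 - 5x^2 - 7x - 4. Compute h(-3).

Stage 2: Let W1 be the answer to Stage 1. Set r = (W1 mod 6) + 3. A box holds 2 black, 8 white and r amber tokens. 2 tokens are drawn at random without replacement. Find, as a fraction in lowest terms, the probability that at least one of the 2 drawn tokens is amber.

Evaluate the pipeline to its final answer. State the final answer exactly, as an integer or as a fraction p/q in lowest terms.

Stage 1: 9*(-3)^4 + 4*(-3)^3 - 5*(-3)^2 - 7*(-3)^1 - 4 = (729) + (-108) + (-45) + (21) + (-4) = 593; answer 593
Stage 2: W1 = 593; r = 8; total draws C(18,2) = 153; complement C(10,2) = 45; favorable 153 - 45 = 108; P = 12/17; answer 12/17

12/17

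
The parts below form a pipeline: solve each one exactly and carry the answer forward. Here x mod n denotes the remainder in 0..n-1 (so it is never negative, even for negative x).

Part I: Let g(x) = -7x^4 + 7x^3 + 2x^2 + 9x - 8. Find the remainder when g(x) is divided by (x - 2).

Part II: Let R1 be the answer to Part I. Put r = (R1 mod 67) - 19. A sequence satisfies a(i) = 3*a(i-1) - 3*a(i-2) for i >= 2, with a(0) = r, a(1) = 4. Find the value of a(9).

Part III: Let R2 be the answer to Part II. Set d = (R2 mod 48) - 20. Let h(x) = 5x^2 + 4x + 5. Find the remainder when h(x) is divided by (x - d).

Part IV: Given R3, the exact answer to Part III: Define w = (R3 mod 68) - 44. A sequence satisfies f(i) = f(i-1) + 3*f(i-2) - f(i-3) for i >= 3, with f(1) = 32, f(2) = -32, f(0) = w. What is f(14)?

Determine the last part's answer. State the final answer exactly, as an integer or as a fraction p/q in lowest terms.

33562

Part I: remainder = value at the root: -7*(2)^4 + 7*(2)^3 + 2*(2)^2 + 9*(2)^1 - 8 = (-112) + (56) + (8) + (18) + (-8) = -38; answer -38
Part II: R1 = -38; r = 10; a(2) = 3*(4) - 3*(10) = -18; iterating: a(2)=-18, a(3)=-66, a(4)=-144, a(5)=-234, a(6)=-270, a(7)=-108, a(8)=486, a(9)=1782; answer 1782
Part III: R2 = 1782; d = -14; remainder = value at the root: 5*(-14)^2 + 4*(-14)^1 + 5 = (980) + (-56) + (5) = 929; answer 929
Part IV: R3 = 929; w = 1; f(3) = 1*(-32) + 3*(32) - 1*(1) = 63; iterating: f(3)=63, f(4)=-65, f(5)=156, f(6)=-102, f(7)=431, f(8)=-31, f(9)=1364, f(10)=840, f(11)=4963, f(12)=6119, f(13)=20168, f(14)=33562; answer 33562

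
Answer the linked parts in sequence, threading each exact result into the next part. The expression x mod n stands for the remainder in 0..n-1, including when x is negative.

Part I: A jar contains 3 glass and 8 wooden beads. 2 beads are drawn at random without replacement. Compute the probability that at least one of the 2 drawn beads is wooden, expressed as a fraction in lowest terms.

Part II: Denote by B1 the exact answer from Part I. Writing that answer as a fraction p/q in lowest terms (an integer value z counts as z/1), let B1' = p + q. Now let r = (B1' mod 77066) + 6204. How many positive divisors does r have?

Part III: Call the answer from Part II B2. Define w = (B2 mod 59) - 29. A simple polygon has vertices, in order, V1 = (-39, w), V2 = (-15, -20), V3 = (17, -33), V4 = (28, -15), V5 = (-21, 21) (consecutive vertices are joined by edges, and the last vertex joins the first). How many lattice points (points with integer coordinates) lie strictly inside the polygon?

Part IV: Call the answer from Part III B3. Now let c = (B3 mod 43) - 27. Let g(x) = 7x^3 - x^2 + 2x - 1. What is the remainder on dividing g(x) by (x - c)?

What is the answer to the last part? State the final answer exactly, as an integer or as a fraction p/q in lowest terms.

-110051

Part I: total draws C(11,2) = 55; complement C(3,2) = 3; favorable 55 - 3 = 52; P = 52/55; answer 52/55
Part II: B1 = 52/55; threaded value p + q = 107; r = 6311; 6311 is prime, so its only divisors are 1 and 6311; count = 2; answer 2
Part III: B2 = 2; w = -27; cross terms: (-39*-20 - -15*-27)=375, (-15*-33 - 17*-20)=835, (17*-15 - 28*-33)=669, (28*21 - -21*-15)=273, (-21*-27 - -39*21)=1386; twice the area = |3538| = 3538; area = 1769; boundary points = 1 + 1 + 1 + 1 + 6 = 10; strictly interior points = area - boundary/2 + 1 = 1765; answer 1765
Part IV: B3 = 1765; c = -25; remainder = value at the root: 7*(-25)^3 - 1*(-25)^2 + 2*(-25)^1 - 1 = (-109375) + (-625) + (-50) + (-1) = -110051; answer -110051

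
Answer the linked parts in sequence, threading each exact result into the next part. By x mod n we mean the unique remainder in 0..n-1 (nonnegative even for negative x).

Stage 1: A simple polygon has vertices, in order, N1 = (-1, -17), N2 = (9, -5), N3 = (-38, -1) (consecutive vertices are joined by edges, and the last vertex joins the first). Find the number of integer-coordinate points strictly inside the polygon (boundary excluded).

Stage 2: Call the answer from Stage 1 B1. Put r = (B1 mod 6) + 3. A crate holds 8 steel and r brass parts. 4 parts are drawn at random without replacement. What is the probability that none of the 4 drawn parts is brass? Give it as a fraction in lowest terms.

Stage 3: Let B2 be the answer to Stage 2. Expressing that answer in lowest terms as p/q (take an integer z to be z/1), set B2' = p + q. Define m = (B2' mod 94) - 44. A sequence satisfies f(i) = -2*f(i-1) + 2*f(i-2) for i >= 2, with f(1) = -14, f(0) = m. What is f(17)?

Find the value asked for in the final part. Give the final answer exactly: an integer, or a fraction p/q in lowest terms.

32682496

Stage 1: cross terms: (-1*-5 - 9*-17)=158, (9*-1 - -38*-5)=-199, (-38*-17 - -1*-1)=645; twice the area = |604| = 604; area = 302; boundary points = 2 + 1 + 1 = 4; strictly interior points = area - boundary/2 + 1 = 301; answer 301
Stage 2: B1 = 301; r = 4; total draws C(12,4) = 495; favorable C(8,4) = 70; P = 14/99; answer 14/99
Stage 3: B2 = 14/99; threaded value p + q = 113; m = -25; f(2) = -2*(-14) + 2*(-25) = -22; iterating: f(2)=-22, f(3)=16, f(4)=-76, f(5)=184, f(6)=-520, f(7)=1408, f(8)=-3856, f(9)=10528, f(10)=-28768, f(11)=78592, f(12)=-214720, f(13)=586624, f(14)=-1602688, f(15)=4378624, f(16)=-11962624, f(17)=32682496; answer 32682496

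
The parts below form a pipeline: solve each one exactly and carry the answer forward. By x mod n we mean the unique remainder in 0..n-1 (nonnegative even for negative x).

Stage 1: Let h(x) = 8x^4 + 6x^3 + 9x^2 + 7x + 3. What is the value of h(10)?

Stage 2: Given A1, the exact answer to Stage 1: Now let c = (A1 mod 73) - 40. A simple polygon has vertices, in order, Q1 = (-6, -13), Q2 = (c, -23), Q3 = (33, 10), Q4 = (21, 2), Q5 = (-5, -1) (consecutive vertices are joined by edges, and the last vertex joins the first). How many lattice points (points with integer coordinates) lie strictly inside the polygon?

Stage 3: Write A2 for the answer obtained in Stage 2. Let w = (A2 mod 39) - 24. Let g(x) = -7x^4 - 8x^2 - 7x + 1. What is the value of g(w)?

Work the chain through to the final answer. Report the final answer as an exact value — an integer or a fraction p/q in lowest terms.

-356069

Stage 1: 8*(10)^4 + 6*(10)^3 + 9*(10)^2 + 7*(10)^1 + 3 = (80000) + (6000) + (900) + (70) + (3) = 86973; answer 86973
Stage 2: A1 = 86973; c = -10; cross terms: (-6*-23 - -10*-13)=8, (-10*10 - 33*-23)=659, (33*2 - 21*10)=-144, (21*-1 - -5*2)=-11, (-5*-13 - -6*-1)=59; twice the area = |571| = 571; area = 571/2; boundary points = 2 + 1 + 4 + 1 + 1 = 9; strictly interior points = area - boundary/2 + 1 = 282; answer 282
Stage 3: A2 = 282; w = -15; -7*(-15)^4 - 8*(-15)^2 - 7*(-15)^1 + 1 = (-354375) + (-1800) + (105) + (1) = -356069; answer -356069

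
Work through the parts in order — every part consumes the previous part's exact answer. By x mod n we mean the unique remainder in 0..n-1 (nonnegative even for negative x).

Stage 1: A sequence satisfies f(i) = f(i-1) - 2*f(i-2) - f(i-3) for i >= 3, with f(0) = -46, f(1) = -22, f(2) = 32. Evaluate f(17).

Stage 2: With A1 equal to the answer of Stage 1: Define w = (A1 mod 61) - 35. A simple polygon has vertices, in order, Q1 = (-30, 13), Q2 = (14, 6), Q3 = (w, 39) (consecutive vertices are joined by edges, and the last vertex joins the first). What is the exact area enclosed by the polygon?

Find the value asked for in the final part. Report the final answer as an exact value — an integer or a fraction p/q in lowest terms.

642

Stage 1: f(3) = 1*(32) - 2*(-22) - 1*(-46) = 122; iterating: f(3)=122, f(4)=80, f(5)=-196, f(6)=-478, f(7)=-166, f(8)=986, f(9)=1796, f(10)=-10, f(11)=-4588, f(12)=-6364, f(13)=2822, f(14)=20138, f(15)=20858, f(16)=-22240, f(17)=-84094; answer -84094
Stage 2: A1 = -84094; w = -10; cross terms: (-30*6 - 14*13)=-362, (14*39 - -10*6)=606, (-10*13 - -30*39)=1040; twice the area = |1284| = 1284; area = 642; answer 642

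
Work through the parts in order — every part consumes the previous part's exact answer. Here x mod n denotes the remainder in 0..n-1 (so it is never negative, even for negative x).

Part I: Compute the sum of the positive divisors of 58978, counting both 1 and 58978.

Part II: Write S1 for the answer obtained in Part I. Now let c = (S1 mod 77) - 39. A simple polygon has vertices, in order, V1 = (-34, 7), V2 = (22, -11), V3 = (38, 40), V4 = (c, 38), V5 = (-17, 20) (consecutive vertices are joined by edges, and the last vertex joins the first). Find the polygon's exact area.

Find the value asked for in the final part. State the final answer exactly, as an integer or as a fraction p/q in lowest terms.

Part I: 58978 = 2 * 37 * 797; sigma = (1 + 2) * (1 + 37) * (1 + 797) = 3 * 38 * 798 = 90972; answer 90972
Part II: S1 = 90972; c = -4; cross terms: (-34*-11 - 22*7)=220, (22*40 - 38*-11)=1298, (38*38 - -4*40)=1604, (-4*20 - -17*38)=566, (-17*7 - -34*20)=561; twice the area = |4249| = 4249; area = 4249/2; answer 4249/2

4249/2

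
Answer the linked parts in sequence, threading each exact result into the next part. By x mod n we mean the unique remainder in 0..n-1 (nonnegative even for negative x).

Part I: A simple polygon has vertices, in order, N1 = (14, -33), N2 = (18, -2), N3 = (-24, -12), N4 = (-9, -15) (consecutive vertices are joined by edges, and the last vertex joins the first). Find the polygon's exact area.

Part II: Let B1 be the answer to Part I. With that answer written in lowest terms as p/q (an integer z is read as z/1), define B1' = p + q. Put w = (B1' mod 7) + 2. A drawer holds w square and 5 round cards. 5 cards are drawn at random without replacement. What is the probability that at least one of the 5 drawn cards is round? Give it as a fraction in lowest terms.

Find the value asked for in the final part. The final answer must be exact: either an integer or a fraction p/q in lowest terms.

Part I: cross terms: (14*-2 - 18*-33)=566, (18*-12 - -24*-2)=-264, (-24*-15 - -9*-12)=252, (-9*-33 - 14*-15)=507; twice the area = |1061| = 1061; area = 1061/2; answer 1061/2
Part II: B1 = 1061/2; threaded value p + q = 1063; w = 8; total draws C(13,5) = 1287; complement C(8,5) = 56; favorable 1287 - 56 = 1231; P = 1231/1287; answer 1231/1287

1231/1287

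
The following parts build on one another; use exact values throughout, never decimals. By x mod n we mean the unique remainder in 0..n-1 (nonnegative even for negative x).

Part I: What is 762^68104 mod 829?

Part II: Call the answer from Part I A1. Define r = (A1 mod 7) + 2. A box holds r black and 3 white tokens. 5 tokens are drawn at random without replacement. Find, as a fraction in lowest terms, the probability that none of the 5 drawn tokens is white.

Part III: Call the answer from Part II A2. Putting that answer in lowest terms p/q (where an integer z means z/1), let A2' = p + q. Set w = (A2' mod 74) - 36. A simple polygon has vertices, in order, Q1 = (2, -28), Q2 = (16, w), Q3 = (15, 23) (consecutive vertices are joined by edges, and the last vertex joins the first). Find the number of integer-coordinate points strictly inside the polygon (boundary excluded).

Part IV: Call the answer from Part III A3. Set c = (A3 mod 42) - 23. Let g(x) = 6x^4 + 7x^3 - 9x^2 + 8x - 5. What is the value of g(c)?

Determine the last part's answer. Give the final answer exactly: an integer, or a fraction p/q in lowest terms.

362107

Part I: squarings mod 829: 762^1=762, 762^2=344, 762^4=618, 762^8=584, 762^16=337, 762^32=825, 762^64=16, 762^128=256, 762^256=45, 762^512=367, 762^1024=391, 762^2048=345, 762^4096=478, 762^8192=509, 762^16384=433, 762^32768=135, 762^65536=816; 762^68104 = 762^8 * 762^512 * 762^2048 * 762^65536 = 67 (mod 829); answer 67
Part II: A1 = 67; r = 6; total draws C(9,5) = 126; favorable C(6,5) = 6; P = 1/21; answer 1/21
Part III: A2 = 1/21; threaded value p + q = 22; w = -14; cross terms: (2*-14 - 16*-28)=420, (16*23 - 15*-14)=578, (15*-28 - 2*23)=-466; twice the area = |532| = 532; area = 266; boundary points = 14 + 1 + 1 = 16; strictly interior points = area - boundary/2 + 1 = 259; answer 259
Part IV: A3 = 259; c = -16; 6*(-16)^4 + 7*(-16)^3 - 9*(-16)^2 + 8*(-16)^1 - 5 = (393216) + (-28672) + (-2304) + (-128) + (-5) = 362107; answer 362107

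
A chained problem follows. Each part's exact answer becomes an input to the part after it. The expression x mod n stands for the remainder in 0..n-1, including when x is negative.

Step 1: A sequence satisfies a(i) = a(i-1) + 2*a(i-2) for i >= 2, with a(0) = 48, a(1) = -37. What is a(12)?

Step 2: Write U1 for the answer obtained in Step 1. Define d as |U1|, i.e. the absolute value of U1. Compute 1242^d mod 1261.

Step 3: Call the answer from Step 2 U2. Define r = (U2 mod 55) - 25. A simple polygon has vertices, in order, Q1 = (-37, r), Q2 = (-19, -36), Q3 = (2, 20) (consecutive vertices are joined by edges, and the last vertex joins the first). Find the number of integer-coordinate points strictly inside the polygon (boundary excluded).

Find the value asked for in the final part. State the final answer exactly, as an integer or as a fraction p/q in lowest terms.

Step 1: a(2) = 1*(-37) + 2*(48) = 59; iterating: a(2)=59, a(3)=-15, a(4)=103, a(5)=73, a(6)=279, a(7)=425, a(8)=983, a(9)=1833, a(10)=3799, a(11)=7465, a(12)=15063; answer 15063
Step 2: U1 = 15063; d = 15063; squarings mod 1261: 1242^1=1242, 1242^2=361, 1242^4=438, 1242^8=172, 1242^16=581, 1242^32=874, 1242^64=971, 1242^128=874, 1242^256=971, 1242^512=874, 1242^1024=971, 1242^2048=874, 1242^4096=971, 1242^8192=874; 1242^15063 = 1242^1 * 1242^2 * 1242^4 * 1242^16 * 1242^64 * 1242^128 * 1242^512 * 1242^2048 * 1242^4096 * 1242^8192 = 928 (mod 1261); answer 928
Step 3: U2 = 928; r = 23; cross terms: (-37*-36 - -19*23)=1769, (-19*20 - 2*-36)=-308, (2*23 - -37*20)=786; twice the area = |2247| = 2247; area = 2247/2; boundary points = 1 + 7 + 3 = 11; strictly interior points = area - boundary/2 + 1 = 1119; answer 1119

1119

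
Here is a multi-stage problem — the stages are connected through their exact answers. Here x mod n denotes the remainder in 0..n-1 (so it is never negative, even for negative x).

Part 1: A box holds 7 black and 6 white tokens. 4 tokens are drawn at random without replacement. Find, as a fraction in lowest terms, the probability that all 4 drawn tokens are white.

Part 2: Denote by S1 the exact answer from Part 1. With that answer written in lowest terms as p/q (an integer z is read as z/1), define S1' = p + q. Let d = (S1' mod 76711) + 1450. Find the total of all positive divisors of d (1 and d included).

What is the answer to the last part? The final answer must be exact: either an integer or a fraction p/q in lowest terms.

4480

Part 1: total draws C(13,4) = 715; favorable C(6,4) = 15; P = 3/143; answer 3/143
Part 2: S1 = 3/143; threaded value p + q = 146; d = 1596; 1596 = 2^2 * 3 * 7 * 19; sigma = (1 + 2 + 4) * (1 + 3) * (1 + 7) * (1 + 19) = 7 * 4 * 8 * 20 = 4480; answer 4480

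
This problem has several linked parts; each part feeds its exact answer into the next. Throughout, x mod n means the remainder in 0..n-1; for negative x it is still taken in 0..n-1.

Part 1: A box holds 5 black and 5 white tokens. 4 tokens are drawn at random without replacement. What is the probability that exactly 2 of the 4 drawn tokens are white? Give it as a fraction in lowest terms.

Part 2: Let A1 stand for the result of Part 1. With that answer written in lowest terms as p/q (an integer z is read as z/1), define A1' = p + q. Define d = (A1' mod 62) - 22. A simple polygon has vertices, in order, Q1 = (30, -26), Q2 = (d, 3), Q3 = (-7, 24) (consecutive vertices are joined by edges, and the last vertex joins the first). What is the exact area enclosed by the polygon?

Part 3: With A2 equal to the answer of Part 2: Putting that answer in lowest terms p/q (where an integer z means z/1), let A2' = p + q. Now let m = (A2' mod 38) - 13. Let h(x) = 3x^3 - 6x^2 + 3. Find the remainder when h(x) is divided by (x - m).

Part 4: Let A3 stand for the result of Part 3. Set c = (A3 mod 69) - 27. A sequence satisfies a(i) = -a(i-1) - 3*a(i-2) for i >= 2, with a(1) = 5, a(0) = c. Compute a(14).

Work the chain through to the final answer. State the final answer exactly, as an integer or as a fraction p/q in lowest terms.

Part 1: total draws C(10,4) = 210; favorable C(5,2)*C(5,2) = 100; P = 10/21; answer 10/21
Part 2: A1 = 10/21; threaded value p + q = 31; d = 9; cross terms: (30*3 - 9*-26)=324, (9*24 - -7*3)=237, (-7*-26 - 30*24)=-538; twice the area = |23| = 23; area = 23/2; answer 23/2
Part 3: A2 = 23/2; threaded value p + q = 25; m = 12; remainder = value at the root: 3*(12)^3 - 6*(12)^2 + 3 = (5184) + (-864) + (3) = 4323; answer 4323
Part 4: A3 = 4323; c = 18; a(2) = -1*(5) - 3*(18) = -59; iterating: a(2)=-59, a(3)=44, a(4)=133, a(5)=-265, a(6)=-134, a(7)=929, a(8)=-527, a(9)=-2260, a(10)=3841, a(11)=2939, a(12)=-14462, a(13)=5645, a(14)=37741; answer 37741

37741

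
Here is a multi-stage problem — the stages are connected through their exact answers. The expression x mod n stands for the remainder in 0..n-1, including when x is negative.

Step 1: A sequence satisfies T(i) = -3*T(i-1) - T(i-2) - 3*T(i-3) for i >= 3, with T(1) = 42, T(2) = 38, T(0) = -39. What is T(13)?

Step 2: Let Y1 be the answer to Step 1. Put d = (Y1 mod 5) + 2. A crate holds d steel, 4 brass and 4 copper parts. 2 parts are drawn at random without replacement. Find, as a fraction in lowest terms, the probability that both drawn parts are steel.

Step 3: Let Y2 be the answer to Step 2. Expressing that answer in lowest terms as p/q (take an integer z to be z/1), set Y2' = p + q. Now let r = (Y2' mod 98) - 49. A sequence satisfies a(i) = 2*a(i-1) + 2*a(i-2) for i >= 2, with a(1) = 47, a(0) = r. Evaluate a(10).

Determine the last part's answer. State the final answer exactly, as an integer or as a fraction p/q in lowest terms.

113600

Step 1: T(3) = -3*(38) - 1*(42) - 3*(-39) = -39; iterating: T(3)=-39, T(4)=-47, T(5)=66, T(6)=-34, T(7)=177, T(8)=-695, T(9)=2010, T(10)=-5866, T(11)=17673, T(12)=-53183, T(13)=159474; answer 159474
Step 2: Y1 = 159474; d = 6; total draws C(14,2) = 91; favorable C(6,2) = 15; P = 15/91; answer 15/91
Step 3: Y2 = 15/91; threaded value p + q = 106; r = -41; a(2) = 2*(47) + 2*(-41) = 12; iterating: a(2)=12, a(3)=118, a(4)=260, a(5)=756, a(6)=2032, a(7)=5576, a(8)=15216, a(9)=41584, a(10)=113600; answer 113600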